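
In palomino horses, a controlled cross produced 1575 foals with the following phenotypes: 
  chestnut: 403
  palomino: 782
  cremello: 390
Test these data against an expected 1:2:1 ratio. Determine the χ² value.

0.291

Total ratio parts = 4. Expected numbers out of 1575:
  chestnut: 1575 × 1/4 = 393.75
  palomino: 1575 × 2/4 = 787.5
  cremello: 1575 × 1/4 = 393.75
χ² = Σ (O − E)² / E
  chestnut: (403 − 393.75)² / 393.75 = 0.2173
  palomino: (782 − 787.5)² / 787.5 = 0.0384
  cremello: (390 − 393.75)² / 393.75 = 0.0357
χ² = 0.2173 + 0.0384 + 0.0357 = 0.2914 ≈ 0.291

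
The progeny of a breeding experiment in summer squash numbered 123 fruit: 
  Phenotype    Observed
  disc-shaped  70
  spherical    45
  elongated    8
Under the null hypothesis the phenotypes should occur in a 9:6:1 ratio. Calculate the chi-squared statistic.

Total ratio parts = 16. Expected numbers out of 123:
  disc-shaped: 123 × 9/16 = 69.1875
  spherical: 123 × 6/16 = 46.125
  elongated: 123 × 1/16 = 7.6875
χ² = Σ (O − E)² / E
  disc-shaped: (70 − 69.1875)² / 69.1875 = 0.0095
  spherical: (45 − 46.125)² / 46.125 = 0.0274
  elongated: (8 − 7.6875)² / 7.6875 = 0.0127
χ² = 0.0095 + 0.0274 + 0.0127 = 0.0496 ≈ 0.050

0.050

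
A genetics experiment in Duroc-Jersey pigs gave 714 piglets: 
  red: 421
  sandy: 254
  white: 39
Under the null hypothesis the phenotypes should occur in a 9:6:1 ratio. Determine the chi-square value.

Expected counts for N = 714 under a 9:6:1 ratio (total parts = 16):
  red: 714 × 9/16 = 401.625
  sandy: 714 × 6/16 = 267.75
  white: 714 × 1/16 = 44.625
χ² = Σ (O − E)² / E
  red: (421 − 401.625)² / 401.625 = 0.9347
  sandy: (254 − 267.75)² / 267.75 = 0.7061
  white: (39 − 44.625)² / 44.625 = 0.7090
χ² = 0.9347 + 0.7061 + 0.7090 = 2.3498 ≈ 2.350

2.350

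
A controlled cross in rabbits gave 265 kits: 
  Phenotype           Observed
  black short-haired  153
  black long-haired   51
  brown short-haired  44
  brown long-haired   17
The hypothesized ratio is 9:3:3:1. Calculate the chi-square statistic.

Under the 9:3:3:1 hypothesis (Σ ratio = 16, N = 265):
  black short-haired: 265 × 9/16 = 149.0625
  black long-haired: 265 × 3/16 = 49.6875
  brown short-haired: 265 × 3/16 = 49.6875
  brown long-haired: 265 × 1/16 = 16.5625
χ² = Σ (O − E)² / E
  black short-haired: (153 − 149.0625)² / 149.0625 = 0.1040
  black long-haired: (51 − 49.6875)² / 49.6875 = 0.0347
  brown short-haired: (44 − 49.6875)² / 49.6875 = 0.6510
  brown long-haired: (17 − 16.5625)² / 16.5625 = 0.0116
χ² = 0.1040 + 0.0347 + 0.6510 + 0.0116 = 0.8013 ≈ 0.801

0.801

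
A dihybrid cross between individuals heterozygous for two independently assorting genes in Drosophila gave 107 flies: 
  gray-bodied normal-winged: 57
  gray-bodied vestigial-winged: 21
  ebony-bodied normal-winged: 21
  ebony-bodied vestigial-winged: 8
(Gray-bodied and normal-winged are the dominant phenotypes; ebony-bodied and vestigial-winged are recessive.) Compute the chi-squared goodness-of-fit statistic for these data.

0.514

A dihybrid F₂ with independent assortment and complete dominance at both loci gives a 9:3:3:1 phenotypic ratio.
Expected counts for N = 107 under a 9:3:3:1 ratio (total parts = 16):
  gray-bodied normal-winged: 107 × 9/16 = 60.1875
  gray-bodied vestigial-winged: 107 × 3/16 = 20.0625
  ebony-bodied normal-winged: 107 × 3/16 = 20.0625
  ebony-bodied vestigial-winged: 107 × 1/16 = 6.6875
χ² = Σ (O − E)² / E
  gray-bodied normal-winged: (57 − 60.1875)² / 60.1875 = 0.1688
  gray-bodied vestigial-winged: (21 − 20.0625)² / 20.0625 = 0.0438
  ebony-bodied normal-winged: (21 − 20.0625)² / 20.0625 = 0.0438
  ebony-bodied vestigial-winged: (8 − 6.6875)² / 6.6875 = 0.2576
χ² = 0.1688 + 0.0438 + 0.0438 + 0.2576 = 0.514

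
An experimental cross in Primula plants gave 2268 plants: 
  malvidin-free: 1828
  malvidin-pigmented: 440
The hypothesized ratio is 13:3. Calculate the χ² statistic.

0.630

Expected counts for N = 2268 under a 13:3 ratio (total parts = 16):
  malvidin-free: 2268 × 13/16 = 1842.75
  malvidin-pigmented: 2268 × 3/16 = 425.25
χ² = Σ (O − E)² / E
  malvidin-free: (1828 − 1842.75)² / 1842.75 = 0.1181
  malvidin-pigmented: (440 − 425.25)² / 425.25 = 0.5116
χ² = 0.1181 + 0.5116 = 0.6297 ≈ 0.630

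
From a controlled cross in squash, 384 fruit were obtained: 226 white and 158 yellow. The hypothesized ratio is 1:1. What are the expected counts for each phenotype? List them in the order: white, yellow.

192, 192

The 1:1 ratio has 2 parts, so with N = 384 the expected counts are:
  white: 384 × 1/2 = 192
  yellow: 384 × 1/2 = 192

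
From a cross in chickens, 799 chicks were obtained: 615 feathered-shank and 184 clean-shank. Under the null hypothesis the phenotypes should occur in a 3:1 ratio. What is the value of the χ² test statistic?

1.656

The 3:1 ratio has 4 parts, so with N = 799 the expected counts are:
  feathered-shank: 799 × 3/4 = 599.25
  clean-shank: 799 × 1/4 = 199.75
χ² = Σ (O − E)² / E
  feathered-shank: (615 − 599.25)² / 599.25 = 0.4140
  clean-shank: (184 − 199.75)² / 199.75 = 1.2419
χ² = 0.4140 + 1.2419 = 1.6559 ≈ 1.656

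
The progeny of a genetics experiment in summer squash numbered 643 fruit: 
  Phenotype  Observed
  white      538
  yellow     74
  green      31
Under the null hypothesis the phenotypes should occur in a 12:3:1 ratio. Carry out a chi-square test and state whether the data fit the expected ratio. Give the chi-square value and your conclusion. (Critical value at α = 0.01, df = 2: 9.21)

26.528; not consistent

Total ratio parts = 16. Expected numbers out of 643:
  white: 643 × 12/16 = 482.25
  yellow: 643 × 3/16 = 120.5625
  green: 643 × 1/16 = 40.1875
χ² = Σ (O − E)² / E
  white: (538 − 482.25)² / 482.25 = 6.4449
  yellow: (74 − 120.5625)² / 120.5625 = 17.9829
  green: (31 − 40.1875)² / 40.1875 = 2.1004
χ² = 6.4449 + 17.9829 + 2.1004 = 26.5282 ≈ 26.528
Degrees of freedom = 3 − 1 = 2; critical value at α = 0.01 is 9.21.
Since 26.528 > 9.21, we reject the null hypothesis — the data do not fit the 12:3:1 ratio.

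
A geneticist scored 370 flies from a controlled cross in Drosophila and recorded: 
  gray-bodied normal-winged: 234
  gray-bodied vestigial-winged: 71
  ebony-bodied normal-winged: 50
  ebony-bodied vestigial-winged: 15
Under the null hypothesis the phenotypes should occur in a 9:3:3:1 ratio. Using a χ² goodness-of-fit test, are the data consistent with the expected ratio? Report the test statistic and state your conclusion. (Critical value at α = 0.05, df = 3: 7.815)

11.521; not consistent

Total ratio parts = 16. Expected numbers out of 370:
  gray-bodied normal-winged: 370 × 9/16 = 208.125
  gray-bodied vestigial-winged: 370 × 3/16 = 69.375
  ebony-bodied normal-winged: 370 × 3/16 = 69.375
  ebony-bodied vestigial-winged: 370 × 1/16 = 23.125
χ² = Σ (O − E)² / E
  gray-bodied normal-winged: (234 − 208.125)² / 208.125 = 3.2169
  gray-bodied vestigial-winged: (71 − 69.375)² / 69.375 = 0.0381
  ebony-bodied normal-winged: (50 − 69.375)² / 69.375 = 5.4110
  ebony-bodied vestigial-winged: (15 − 23.125)² / 23.125 = 2.8547
χ² = 3.2169 + 0.0381 + 5.4110 + 2.8547 = 11.5207 ≈ 11.521
Degrees of freedom = 4 − 1 = 3; critical value at α = 0.05 is 7.815.
Since 11.521 > 7.815, we reject the null hypothesis — the data do not fit the 9:3:3:1 ratio.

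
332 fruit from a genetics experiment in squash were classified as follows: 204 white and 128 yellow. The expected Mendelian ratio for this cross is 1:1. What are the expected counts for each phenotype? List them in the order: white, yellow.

166, 166

The 1:1 ratio has 2 parts, so with N = 332 the expected counts are:
  white: 332 × 1/2 = 166
  yellow: 332 × 1/2 = 166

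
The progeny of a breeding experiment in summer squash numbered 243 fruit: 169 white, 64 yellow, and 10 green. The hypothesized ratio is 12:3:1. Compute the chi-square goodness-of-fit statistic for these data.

Expected counts for N = 243 under a 12:3:1 ratio (total parts = 16):
  white: 243 × 12/16 = 182.25
  yellow: 243 × 3/16 = 45.5625
  green: 243 × 1/16 = 15.1875
χ² = Σ (O − E)² / E
  white: (169 − 182.25)² / 182.25 = 0.9633
  yellow: (64 − 45.5625)² / 45.5625 = 7.4610
  green: (10 − 15.1875)² / 15.1875 = 1.7719
χ² = 0.9633 + 7.4610 + 1.7719 = 10.1962 ≈ 10.196

10.196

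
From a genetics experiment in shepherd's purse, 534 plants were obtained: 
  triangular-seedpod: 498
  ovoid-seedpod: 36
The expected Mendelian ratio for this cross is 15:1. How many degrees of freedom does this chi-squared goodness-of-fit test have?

1

A goodness-of-fit test with 2 phenotype classes has df = 2 − 1 = 1.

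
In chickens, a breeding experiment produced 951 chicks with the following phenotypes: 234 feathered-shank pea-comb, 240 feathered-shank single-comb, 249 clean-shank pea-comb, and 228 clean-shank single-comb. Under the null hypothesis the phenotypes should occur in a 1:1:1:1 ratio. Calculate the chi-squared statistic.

Expected counts for N = 951 under a 1:1:1:1 ratio (total parts = 4):
  feathered-shank pea-comb: 951 × 1/4 = 237.75
  feathered-shank single-comb: 951 × 1/4 = 237.75
  clean-shank pea-comb: 951 × 1/4 = 237.75
  clean-shank single-comb: 951 × 1/4 = 237.75
χ² = Σ (O − E)² / E
  feathered-shank pea-comb: (234 − 237.75)² / 237.75 = 0.0591
  feathered-shank single-comb: (240 − 237.75)² / 237.75 = 0.0213
  clean-shank pea-comb: (249 − 237.75)² / 237.75 = 0.5323
  clean-shank single-comb: (228 − 237.75)² / 237.75 = 0.3998
χ² = 0.0591 + 0.0213 + 0.5323 + 0.3998 = 1.0125 ≈ 1.013

1.013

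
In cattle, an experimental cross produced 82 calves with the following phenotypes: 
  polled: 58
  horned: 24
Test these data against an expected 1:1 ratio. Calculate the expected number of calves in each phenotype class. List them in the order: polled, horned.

41, 41

Under the 1:1 hypothesis (Σ ratio = 2, N = 82):
  polled: 82 × 1/2 = 41
  horned: 82 × 1/2 = 41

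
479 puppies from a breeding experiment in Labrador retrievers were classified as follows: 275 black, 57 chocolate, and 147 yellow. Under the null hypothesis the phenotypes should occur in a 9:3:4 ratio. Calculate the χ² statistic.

18.304

The 9:3:4 ratio has 16 parts, so with N = 479 the expected counts are:
  black: 479 × 9/16 = 269.4375
  chocolate: 479 × 3/16 = 89.8125
  yellow: 479 × 4/16 = 119.75
χ² = Σ (O − E)² / E
  black: (275 − 269.4375)² / 269.4375 = 0.1148
  chocolate: (57 − 89.8125)² / 89.8125 = 11.9879
  yellow: (147 − 119.75)² / 119.75 = 6.2009
χ² = 0.1148 + 11.9879 + 6.2009 = 18.3036 ≈ 18.304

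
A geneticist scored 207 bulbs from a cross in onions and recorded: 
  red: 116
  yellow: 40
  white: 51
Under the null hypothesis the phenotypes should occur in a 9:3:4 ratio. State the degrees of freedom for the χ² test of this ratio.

A goodness-of-fit test with 3 phenotype classes has df = 3 − 1 = 2.

2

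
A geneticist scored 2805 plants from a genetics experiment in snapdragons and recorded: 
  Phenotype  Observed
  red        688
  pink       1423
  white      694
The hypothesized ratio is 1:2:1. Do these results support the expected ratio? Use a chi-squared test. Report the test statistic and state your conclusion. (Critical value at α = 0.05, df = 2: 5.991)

Total ratio parts = 4. Expected numbers out of 2805:
  red: 2805 × 1/4 = 701.25
  pink: 2805 × 2/4 = 1402.5
  white: 2805 × 1/4 = 701.25
χ² = Σ (O − E)² / E
  red: (688 − 701.25)² / 701.25 = 0.2504
  pink: (1423 − 1402.5)² / 1402.5 = 0.2996
  white: (694 − 701.25)² / 701.25 = 0.0750
χ² = 0.2504 + 0.2996 + 0.0750 = 0.625
Degrees of freedom = 3 − 1 = 2; critical value at α = 0.05 is 5.991.
Since 0.625 < 5.991, we fail to reject the null hypothesis — the data are consistent with the 1:2:1 ratio.

0.625; consistent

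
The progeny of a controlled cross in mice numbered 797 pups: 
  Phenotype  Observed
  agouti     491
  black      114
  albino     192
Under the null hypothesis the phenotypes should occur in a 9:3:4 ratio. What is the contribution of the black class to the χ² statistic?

Total ratio parts = 16. Expected numbers out of 797:
  agouti: 797 × 9/16 = 448.3125
  black: 797 × 3/16 = 149.4375
  albino: 797 × 4/16 = 199.25
Contribution of black: (114 − 149.4375)² / 149.4375 = 8.4036

8.404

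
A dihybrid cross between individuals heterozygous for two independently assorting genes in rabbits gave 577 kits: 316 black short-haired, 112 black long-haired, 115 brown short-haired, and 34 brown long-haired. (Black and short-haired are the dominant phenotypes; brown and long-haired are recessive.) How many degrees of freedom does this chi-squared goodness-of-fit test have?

A dihybrid F₂ with independent assortment and complete dominance at both loci gives a 9:3:3:1 phenotypic ratio.
A goodness-of-fit test with 4 phenotype classes has df = 4 − 1 = 3.

3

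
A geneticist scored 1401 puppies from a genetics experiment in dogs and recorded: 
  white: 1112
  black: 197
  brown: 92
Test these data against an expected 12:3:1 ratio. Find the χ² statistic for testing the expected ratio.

Total ratio parts = 16. Expected numbers out of 1401:
  white: 1401 × 12/16 = 1050.75
  black: 1401 × 3/16 = 262.6875
  brown: 1401 × 1/16 = 87.5625
χ² = Σ (O − E)² / E
  white: (1112 − 1050.75)² / 1050.75 = 3.5704
  black: (197 − 262.6875)² / 262.6875 = 16.4258
  brown: (92 − 87.5625)² / 87.5625 = 0.2249
χ² = 3.5704 + 16.4258 + 0.2249 = 20.2211 ≈ 20.221

20.221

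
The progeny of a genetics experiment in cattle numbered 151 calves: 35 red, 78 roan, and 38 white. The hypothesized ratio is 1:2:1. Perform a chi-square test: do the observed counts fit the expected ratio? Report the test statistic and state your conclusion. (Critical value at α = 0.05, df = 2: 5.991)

0.285; consistent

Expected counts for N = 151 under a 1:2:1 ratio (total parts = 4):
  red: 151 × 1/4 = 37.75
  roan: 151 × 2/4 = 75.5
  white: 151 × 1/4 = 37.75
χ² = Σ (O − E)² / E
  red: (35 − 37.75)² / 37.75 = 0.2003
  roan: (78 − 75.5)² / 75.5 = 0.0828
  white: (38 − 37.75)² / 37.75 = 0.0017
χ² = 0.2003 + 0.0828 + 0.0017 = 0.2848 ≈ 0.285
Degrees of freedom = 3 − 1 = 2; critical value at α = 0.05 is 5.991.
Since 0.285 < 5.991, we fail to reject the null hypothesis — the data are consistent with the 1:2:1 ratio.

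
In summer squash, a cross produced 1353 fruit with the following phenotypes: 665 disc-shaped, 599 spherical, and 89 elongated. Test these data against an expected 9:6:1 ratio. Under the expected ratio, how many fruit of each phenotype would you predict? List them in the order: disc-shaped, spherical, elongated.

Total ratio parts = 16. Expected numbers out of 1353:
  disc-shaped: 1353 × 9/16 = 761.0625
  spherical: 1353 × 6/16 = 507.375
  elongated: 1353 × 1/16 = 84.5625

761.0625, 507.375, 84.5625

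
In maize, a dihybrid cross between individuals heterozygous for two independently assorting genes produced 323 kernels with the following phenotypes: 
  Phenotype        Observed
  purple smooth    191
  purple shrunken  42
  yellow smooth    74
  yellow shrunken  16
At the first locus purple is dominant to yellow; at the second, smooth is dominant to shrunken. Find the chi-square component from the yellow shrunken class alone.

0.869

A dihybrid F₂ with independent assortment and complete dominance at both loci gives a 9:3:3:1 phenotypic ratio.
Expected counts for N = 323 under a 9:3:3:1 ratio (total parts = 16):
  purple smooth: 323 × 9/16 = 181.6875
  purple shrunken: 323 × 3/16 = 60.5625
  yellow smooth: 323 × 3/16 = 60.5625
  yellow shrunken: 323 × 1/16 = 20.1875
Contribution of yellow shrunken: (16 − 20.1875)² / 20.1875 = 0.8686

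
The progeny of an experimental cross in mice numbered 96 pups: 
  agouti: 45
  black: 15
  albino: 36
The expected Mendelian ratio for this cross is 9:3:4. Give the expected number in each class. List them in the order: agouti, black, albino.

54, 18, 24

Total ratio parts = 16. Expected numbers out of 96:
  agouti: 96 × 9/16 = 54
  black: 96 × 3/16 = 18
  albino: 96 × 4/16 = 24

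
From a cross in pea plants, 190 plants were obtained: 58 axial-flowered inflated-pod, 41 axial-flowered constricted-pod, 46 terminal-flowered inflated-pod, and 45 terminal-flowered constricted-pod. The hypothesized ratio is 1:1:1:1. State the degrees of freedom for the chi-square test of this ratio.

A goodness-of-fit test with 4 phenotype classes has df = 4 − 1 = 3.

3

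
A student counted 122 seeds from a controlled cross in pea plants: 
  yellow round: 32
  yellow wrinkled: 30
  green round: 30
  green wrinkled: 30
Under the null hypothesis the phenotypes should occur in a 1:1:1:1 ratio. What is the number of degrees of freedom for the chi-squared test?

3

A goodness-of-fit test with 4 phenotype classes has df = 4 − 1 = 3.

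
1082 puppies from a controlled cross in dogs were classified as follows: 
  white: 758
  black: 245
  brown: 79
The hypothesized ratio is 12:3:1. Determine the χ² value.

14.187

Expected counts for N = 1082 under a 12:3:1 ratio (total parts = 16):
  white: 1082 × 12/16 = 811.5
  black: 1082 × 3/16 = 202.875
  brown: 1082 × 1/16 = 67.625
χ² = Σ (O − E)² / E
  white: (758 − 811.5)² / 811.5 = 3.5271
  black: (245 − 202.875)² / 202.875 = 8.7468
  brown: (79 − 67.625)² / 67.625 = 1.9134
χ² = 3.5271 + 8.7468 + 1.9134 = 14.1873 ≈ 14.187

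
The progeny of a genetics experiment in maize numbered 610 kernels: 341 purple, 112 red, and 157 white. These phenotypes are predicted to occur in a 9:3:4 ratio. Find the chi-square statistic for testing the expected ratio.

Under the 9:3:4 hypothesis (Σ ratio = 16, N = 610):
  purple: 610 × 9/16 = 343.125
  red: 610 × 3/16 = 114.375
  white: 610 × 4/16 = 152.5
χ² = Σ (O − E)² / E
  purple: (341 − 343.125)² / 343.125 = 0.0132
  red: (112 − 114.375)² / 114.375 = 0.0493
  white: (157 − 152.5)² / 152.5 = 0.1328
χ² = 0.0132 + 0.0493 + 0.1328 = 0.1953 ≈ 0.195

0.195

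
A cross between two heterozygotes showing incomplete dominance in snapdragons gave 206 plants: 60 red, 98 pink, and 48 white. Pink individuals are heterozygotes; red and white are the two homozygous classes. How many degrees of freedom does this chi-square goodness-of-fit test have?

With incomplete dominance, a heterozygote × heterozygote cross gives a 1:2:1 phenotypic ratio.
A goodness-of-fit test with 3 phenotype classes has df = 3 − 1 = 2.

2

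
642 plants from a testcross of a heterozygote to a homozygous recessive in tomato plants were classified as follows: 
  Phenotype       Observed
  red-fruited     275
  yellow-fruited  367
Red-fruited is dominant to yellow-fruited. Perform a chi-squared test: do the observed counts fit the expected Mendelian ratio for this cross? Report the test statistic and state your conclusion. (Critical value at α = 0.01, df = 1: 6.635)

A testcross of a heterozygote (Aa × aa) gives a 1:1 phenotypic ratio.
Expected counts for N = 642 under a 1:1 ratio (total parts = 2):
  red-fruited: 642 × 1/2 = 321
  yellow-fruited: 642 × 1/2 = 321
χ² = Σ (O − E)² / E
  red-fruited: (275 − 321)² / 321 = 6.5919
  yellow-fruited: (367 − 321)² / 321 = 6.5919
χ² = 6.5919 + 6.5919 = 13.1838 ≈ 13.184
Degrees of freedom = 2 − 1 = 1; critical value at α = 0.01 is 6.635.
Since 13.184 > 6.635, we reject the null hypothesis — the data do not fit the 1:1 ratio.

13.184; not consistent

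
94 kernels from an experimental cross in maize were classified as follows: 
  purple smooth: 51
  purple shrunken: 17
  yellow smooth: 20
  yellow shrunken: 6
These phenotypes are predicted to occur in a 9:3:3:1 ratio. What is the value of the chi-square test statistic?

The 9:3:3:1 ratio has 16 parts, so with N = 94 the expected counts are:
  purple smooth: 94 × 9/16 = 52.875
  purple shrunken: 94 × 3/16 = 17.625
  yellow smooth: 94 × 3/16 = 17.625
  yellow shrunken: 94 × 1/16 = 5.875
χ² = Σ (O − E)² / E
  purple smooth: (51 − 52.875)² / 52.875 = 0.0665
  purple shrunken: (17 − 17.625)² / 17.625 = 0.0222
  yellow smooth: (20 − 17.625)² / 17.625 = 0.3200
  yellow shrunken: (6 − 5.875)² / 5.875 = 0.0027
χ² = 0.0665 + 0.0222 + 0.3200 + 0.0027 = 0.4114 ≈ 0.411

0.411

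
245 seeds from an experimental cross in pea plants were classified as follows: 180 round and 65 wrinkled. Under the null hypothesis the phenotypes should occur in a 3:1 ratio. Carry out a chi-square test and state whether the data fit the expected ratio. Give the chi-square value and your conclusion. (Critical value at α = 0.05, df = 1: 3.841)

0.306; consistent

Total ratio parts = 4. Expected numbers out of 245:
  round: 245 × 3/4 = 183.75
  wrinkled: 245 × 1/4 = 61.25
χ² = Σ (O − E)² / E
  round: (180 − 183.75)² / 183.75 = 0.0765
  wrinkled: (65 − 61.25)² / 61.25 = 0.2296
χ² = 0.0765 + 0.2296 = 0.3061 ≈ 0.306
Degrees of freedom = 2 − 1 = 1; critical value at α = 0.05 is 3.841.
Since 0.306 < 3.841, we fail to reject the null hypothesis — the data are consistent with the 3:1 ratio.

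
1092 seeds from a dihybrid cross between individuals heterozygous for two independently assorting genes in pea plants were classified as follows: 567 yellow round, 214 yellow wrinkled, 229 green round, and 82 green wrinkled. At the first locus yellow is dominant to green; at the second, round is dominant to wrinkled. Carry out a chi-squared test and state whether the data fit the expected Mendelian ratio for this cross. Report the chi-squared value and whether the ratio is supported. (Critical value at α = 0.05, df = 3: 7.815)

9.695; not consistent

A dihybrid F₂ with independent assortment and complete dominance at both loci gives a 9:3:3:1 phenotypic ratio.
Under the 9:3:3:1 hypothesis (Σ ratio = 16, N = 1092):
  yellow round: 1092 × 9/16 = 614.25
  yellow wrinkled: 1092 × 3/16 = 204.75
  green round: 1092 × 3/16 = 204.75
  green wrinkled: 1092 × 1/16 = 68.25
χ² = Σ (O − E)² / E
  yellow round: (567 − 614.25)² / 614.25 = 3.6346
  yellow wrinkled: (214 − 204.75)² / 204.75 = 0.4179
  green round: (229 − 204.75)² / 204.75 = 2.8721
  green wrinkled: (82 − 68.25)² / 68.25 = 2.7701
χ² = 3.6346 + 0.4179 + 2.8721 + 2.7701 = 9.6947 ≈ 9.695
Degrees of freedom = 4 − 1 = 3; critical value at α = 0.05 is 7.815.
Since 9.695 > 7.815, we reject the null hypothesis — the data do not fit the 9:3:3:1 ratio.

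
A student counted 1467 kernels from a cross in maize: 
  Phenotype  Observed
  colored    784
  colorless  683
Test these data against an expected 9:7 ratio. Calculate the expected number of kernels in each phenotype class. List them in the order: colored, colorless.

Expected counts for N = 1467 under a 9:7 ratio (total parts = 16):
  colored: 1467 × 9/16 = 825.1875
  colorless: 1467 × 7/16 = 641.8125

825.1875, 641.8125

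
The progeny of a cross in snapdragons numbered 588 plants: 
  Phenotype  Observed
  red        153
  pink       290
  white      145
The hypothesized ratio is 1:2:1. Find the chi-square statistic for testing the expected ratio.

0.327

Under the 1:2:1 hypothesis (Σ ratio = 4, N = 588):
  red: 588 × 1/4 = 147
  pink: 588 × 2/4 = 294
  white: 588 × 1/4 = 147
χ² = Σ (O − E)² / E
  red: (153 − 147)² / 147 = 0.2449
  pink: (290 − 294)² / 294 = 0.0544
  white: (145 − 147)² / 147 = 0.0272
χ² = 0.2449 + 0.0544 + 0.0272 = 0.3265 ≈ 0.327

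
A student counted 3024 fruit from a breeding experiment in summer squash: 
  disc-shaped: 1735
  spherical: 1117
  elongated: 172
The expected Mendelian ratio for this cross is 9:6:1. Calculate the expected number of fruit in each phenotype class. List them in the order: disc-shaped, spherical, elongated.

Total ratio parts = 16. Expected numbers out of 3024:
  disc-shaped: 3024 × 9/16 = 1701
  spherical: 3024 × 6/16 = 1134
  elongated: 3024 × 1/16 = 189

1701, 1134, 189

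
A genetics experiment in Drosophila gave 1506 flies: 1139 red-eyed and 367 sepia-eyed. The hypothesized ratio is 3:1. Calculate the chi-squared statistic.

0.320

The 3:1 ratio has 4 parts, so with N = 1506 the expected counts are:
  red-eyed: 1506 × 3/4 = 1129.5
  sepia-eyed: 1506 × 1/4 = 376.5
χ² = Σ (O − E)² / E
  red-eyed: (1139 − 1129.5)² / 1129.5 = 0.0799
  sepia-eyed: (367 − 376.5)² / 376.5 = 0.2397
χ² = 0.0799 + 0.2397 = 0.3196 ≈ 0.320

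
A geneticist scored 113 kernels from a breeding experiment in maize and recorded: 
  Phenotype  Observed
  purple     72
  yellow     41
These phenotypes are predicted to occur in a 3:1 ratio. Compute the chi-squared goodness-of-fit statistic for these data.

7.673

Total ratio parts = 4. Expected numbers out of 113:
  purple: 113 × 3/4 = 84.75
  yellow: 113 × 1/4 = 28.25
χ² = Σ (O − E)² / E
  purple: (72 − 84.75)² / 84.75 = 1.9181
  yellow: (41 − 28.25)² / 28.25 = 5.7544
χ² = 1.9181 + 5.7544 = 7.6725 ≈ 7.673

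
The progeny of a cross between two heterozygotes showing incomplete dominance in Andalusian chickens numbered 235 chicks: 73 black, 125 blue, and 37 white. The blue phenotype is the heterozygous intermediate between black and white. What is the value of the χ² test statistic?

11.987

With incomplete dominance, a heterozygote × heterozygote cross gives a 1:2:1 phenotypic ratio.
Under the 1:2:1 hypothesis (Σ ratio = 4, N = 235):
  black: 235 × 1/4 = 58.75
  blue: 235 × 2/4 = 117.5
  white: 235 × 1/4 = 58.75
χ² = Σ (O − E)² / E
  black: (73 − 58.75)² / 58.75 = 3.4564
  blue: (125 − 117.5)² / 117.5 = 0.4787
  white: (37 − 58.75)² / 58.75 = 8.0521
χ² = 3.4564 + 0.4787 + 8.0521 = 11.9872 ≈ 11.987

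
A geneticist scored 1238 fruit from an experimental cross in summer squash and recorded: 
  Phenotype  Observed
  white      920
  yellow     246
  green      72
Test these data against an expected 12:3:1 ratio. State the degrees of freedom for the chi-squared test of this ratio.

2

A goodness-of-fit test with 3 phenotype classes has df = 3 − 1 = 2.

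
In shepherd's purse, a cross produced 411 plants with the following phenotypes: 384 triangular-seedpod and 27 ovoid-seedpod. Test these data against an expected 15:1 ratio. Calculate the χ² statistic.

Expected counts for N = 411 under a 15:1 ratio (total parts = 16):
  triangular-seedpod: 411 × 15/16 = 385.3125
  ovoid-seedpod: 411 × 1/16 = 25.6875
χ² = Σ (O − E)² / E
  triangular-seedpod: (384 − 385.3125)² / 385.3125 = 0.0045
  ovoid-seedpod: (27 − 25.6875)² / 25.6875 = 0.0671
χ² = 0.0045 + 0.0671 = 0.0716 ≈ 0.072

0.072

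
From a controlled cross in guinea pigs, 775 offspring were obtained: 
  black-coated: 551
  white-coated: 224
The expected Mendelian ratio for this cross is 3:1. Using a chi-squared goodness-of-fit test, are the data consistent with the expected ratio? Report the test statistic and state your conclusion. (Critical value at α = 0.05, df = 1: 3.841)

6.297; not consistent

Expected counts for N = 775 under a 3:1 ratio (total parts = 4):
  black-coated: 775 × 3/4 = 581.25
  white-coated: 775 × 1/4 = 193.75
χ² = Σ (O − E)² / E
  black-coated: (551 − 581.25)² / 581.25 = 1.5743
  white-coated: (224 − 193.75)² / 193.75 = 4.7229
χ² = 1.5743 + 4.7229 = 6.2972 ≈ 6.297
Degrees of freedom = 2 − 1 = 1; critical value at α = 0.05 is 3.841.
Since 6.297 > 3.841, we reject the null hypothesis — the data do not fit the 3:1 ratio.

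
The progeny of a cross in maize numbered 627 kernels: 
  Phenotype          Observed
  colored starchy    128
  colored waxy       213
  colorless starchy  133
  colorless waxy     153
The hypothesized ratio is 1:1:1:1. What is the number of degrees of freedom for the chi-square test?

A goodness-of-fit test with 4 phenotype classes has df = 4 − 1 = 3.

3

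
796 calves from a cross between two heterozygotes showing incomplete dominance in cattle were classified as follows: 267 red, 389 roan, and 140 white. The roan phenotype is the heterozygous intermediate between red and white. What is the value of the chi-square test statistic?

40.932

With incomplete dominance, a heterozygote × heterozygote cross gives a 1:2:1 phenotypic ratio.
Under the 1:2:1 hypothesis (Σ ratio = 4, N = 796):
  red: 796 × 1/4 = 199
  roan: 796 × 2/4 = 398
  white: 796 × 1/4 = 199
χ² = Σ (O − E)² / E
  red: (267 − 199)² / 199 = 23.2362
  roan: (389 − 398)² / 398 = 0.2035
  white: (140 − 199)² / 199 = 17.4925
χ² = 23.2362 + 0.2035 + 17.4925 = 40.9322 ≈ 40.932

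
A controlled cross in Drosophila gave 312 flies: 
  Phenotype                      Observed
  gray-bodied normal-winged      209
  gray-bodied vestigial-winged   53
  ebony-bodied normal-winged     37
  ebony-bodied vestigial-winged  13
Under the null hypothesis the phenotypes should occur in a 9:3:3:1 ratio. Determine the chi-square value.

Total ratio parts = 16. Expected numbers out of 312:
  gray-bodied normal-winged: 312 × 9/16 = 175.5
  gray-bodied vestigial-winged: 312 × 3/16 = 58.5
  ebony-bodied normal-winged: 312 × 3/16 = 58.5
  ebony-bodied vestigial-winged: 312 × 1/16 = 19.5
χ² = Σ (O − E)² / E
  gray-bodied normal-winged: (209 − 175.5)² / 175.5 = 6.3946
  gray-bodied vestigial-winged: (53 − 58.5)² / 58.5 = 0.5171
  ebony-bodied normal-winged: (37 − 58.5)² / 58.5 = 7.9017
  ebony-bodied vestigial-winged: (13 − 19.5)² / 19.5 = 2.1667
χ² = 6.3946 + 0.5171 + 7.9017 + 2.1667 = 16.9801 ≈ 16.980

16.980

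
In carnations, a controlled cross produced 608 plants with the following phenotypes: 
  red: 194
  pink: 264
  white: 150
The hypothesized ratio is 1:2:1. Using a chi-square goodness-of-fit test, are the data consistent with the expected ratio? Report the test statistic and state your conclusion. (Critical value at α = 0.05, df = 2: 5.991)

Expected counts for N = 608 under a 1:2:1 ratio (total parts = 4):
  red: 608 × 1/4 = 152
  pink: 608 × 2/4 = 304
  white: 608 × 1/4 = 152
χ² = Σ (O − E)² / E
  red: (194 − 152)² / 152 = 11.6053
  pink: (264 − 304)² / 304 = 5.2632
  white: (150 − 152)² / 152 = 0.0263
χ² = 11.6053 + 5.2632 + 0.0263 = 16.8948 ≈ 16.895
Degrees of freedom = 3 − 1 = 2; critical value at α = 0.05 is 5.991.
Since 16.895 > 5.991, we reject the null hypothesis — the data do not fit the 1:2:1 ratio.

16.895; not consistent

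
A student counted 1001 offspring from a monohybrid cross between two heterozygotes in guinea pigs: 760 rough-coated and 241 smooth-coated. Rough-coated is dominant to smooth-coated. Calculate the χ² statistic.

For a monohybrid cross between heterozygotes with complete dominance, the expected phenotypic ratio is 3:1.
Total ratio parts = 4. Expected numbers out of 1001:
  rough-coated: 1001 × 3/4 = 750.75
  smooth-coated: 1001 × 1/4 = 250.25
χ² = Σ (O − E)² / E
  rough-coated: (760 − 750.75)² / 750.75 = 0.1140
  smooth-coated: (241 − 250.25)² / 250.25 = 0.3419
χ² = 0.1140 + 0.3419 = 0.4559 ≈ 0.456

0.456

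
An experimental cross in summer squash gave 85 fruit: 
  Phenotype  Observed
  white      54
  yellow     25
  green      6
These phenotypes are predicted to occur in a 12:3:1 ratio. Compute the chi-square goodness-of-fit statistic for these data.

6.733

Expected counts for N = 85 under a 12:3:1 ratio (total parts = 16):
  white: 85 × 12/16 = 63.75
  yellow: 85 × 3/16 = 15.9375
  green: 85 × 1/16 = 5.3125
χ² = Σ (O − E)² / E
  white: (54 − 63.75)² / 63.75 = 1.4912
  yellow: (25 − 15.9375)² / 15.9375 = 5.1532
  green: (6 − 5.3125)² / 5.3125 = 0.0890
χ² = 1.4912 + 5.1532 + 0.0890 = 6.7334 ≈ 6.733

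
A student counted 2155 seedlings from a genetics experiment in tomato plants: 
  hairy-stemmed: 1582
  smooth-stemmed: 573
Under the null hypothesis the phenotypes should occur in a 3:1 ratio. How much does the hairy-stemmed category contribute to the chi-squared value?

The 3:1 ratio has 4 parts, so with N = 2155 the expected counts are:
  hairy-stemmed: 2155 × 3/4 = 1616.25
  smooth-stemmed: 2155 × 1/4 = 538.75
Contribution of hairy-stemmed: (1582 − 1616.25)² / 1616.25 = 0.7258

0.726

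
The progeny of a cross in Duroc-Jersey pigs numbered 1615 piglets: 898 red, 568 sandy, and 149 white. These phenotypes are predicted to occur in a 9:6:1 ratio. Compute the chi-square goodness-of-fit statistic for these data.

25.343

Total ratio parts = 16. Expected numbers out of 1615:
  red: 1615 × 9/16 = 908.4375
  sandy: 1615 × 6/16 = 605.625
  white: 1615 × 1/16 = 100.9375
χ² = Σ (O − E)² / E
  red: (898 − 908.4375)² / 908.4375 = 0.1199
  sandy: (568 − 605.625)² / 605.625 = 2.3375
  white: (149 − 100.9375)² / 100.9375 = 22.8855
χ² = 0.1199 + 2.3375 + 22.8855 = 25.3429 ≈ 25.343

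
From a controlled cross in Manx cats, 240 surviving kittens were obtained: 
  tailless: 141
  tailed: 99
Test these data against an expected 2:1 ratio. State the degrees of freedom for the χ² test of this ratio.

A goodness-of-fit test with 2 phenotype classes has df = 2 − 1 = 1.

1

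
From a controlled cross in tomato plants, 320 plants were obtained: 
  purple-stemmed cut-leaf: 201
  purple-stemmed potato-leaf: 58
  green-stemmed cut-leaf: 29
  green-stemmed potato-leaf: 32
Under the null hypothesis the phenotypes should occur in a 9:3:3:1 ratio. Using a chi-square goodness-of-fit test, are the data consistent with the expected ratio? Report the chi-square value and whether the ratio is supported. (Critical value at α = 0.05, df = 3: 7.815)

25.733; not consistent

Total ratio parts = 16. Expected numbers out of 320:
  purple-stemmed cut-leaf: 320 × 9/16 = 180
  purple-stemmed potato-leaf: 320 × 3/16 = 60
  green-stemmed cut-leaf: 320 × 3/16 = 60
  green-stemmed potato-leaf: 320 × 1/16 = 20
χ² = Σ (O − E)² / E
  purple-stemmed cut-leaf: (201 − 180)² / 180 = 2.4500
  purple-stemmed potato-leaf: (58 − 60)² / 60 = 0.0667
  green-stemmed cut-leaf: (29 − 60)² / 60 = 16.0167
  green-stemmed potato-leaf: (32 − 20)² / 20 = 7.2000
χ² = 2.4500 + 0.0667 + 16.0167 + 7.2000 = 25.7334 ≈ 25.733
Degrees of freedom = 4 − 1 = 3; critical value at α = 0.05 is 7.815.
Since 25.733 > 7.815, we reject the null hypothesis — the data do not fit the 9:3:3:1 ratio.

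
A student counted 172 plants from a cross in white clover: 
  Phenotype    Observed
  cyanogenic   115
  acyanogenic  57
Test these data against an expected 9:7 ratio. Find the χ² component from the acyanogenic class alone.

Total ratio parts = 16. Expected numbers out of 172:
  cyanogenic: 172 × 9/16 = 96.75
  acyanogenic: 172 × 7/16 = 75.25
Contribution of acyanogenic: (57 − 75.25)² / 75.25 = 4.4261

4.426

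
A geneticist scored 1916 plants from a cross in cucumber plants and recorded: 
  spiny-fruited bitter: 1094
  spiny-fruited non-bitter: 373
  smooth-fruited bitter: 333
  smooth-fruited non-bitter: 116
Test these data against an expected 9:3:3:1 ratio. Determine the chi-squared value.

2.807

Total ratio parts = 16. Expected numbers out of 1916:
  spiny-fruited bitter: 1916 × 9/16 = 1077.75
  spiny-fruited non-bitter: 1916 × 3/16 = 359.25
  smooth-fruited bitter: 1916 × 3/16 = 359.25
  smooth-fruited non-bitter: 1916 × 1/16 = 119.75
χ² = Σ (O − E)² / E
  spiny-fruited bitter: (1094 − 1077.75)² / 1077.75 = 0.2450
  spiny-fruited non-bitter: (373 − 359.25)² / 359.25 = 0.5263
  smooth-fruited bitter: (333 − 359.25)² / 359.25 = 1.9181
  smooth-fruited non-bitter: (116 − 119.75)² / 119.75 = 0.1174
χ² = 0.2450 + 0.5263 + 1.9181 + 0.1174 = 2.8068 ≈ 2.807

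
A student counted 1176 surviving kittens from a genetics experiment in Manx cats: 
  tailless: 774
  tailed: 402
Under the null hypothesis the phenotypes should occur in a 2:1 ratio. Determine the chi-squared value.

Total ratio parts = 3. Expected numbers out of 1176:
  tailless: 1176 × 2/3 = 784
  tailed: 1176 × 1/3 = 392
χ² = Σ (O − E)² / E
  tailless: (774 − 784)² / 784 = 0.1276
  tailed: (402 − 392)² / 392 = 0.2551
χ² = 0.1276 + 0.2551 = 0.3827 ≈ 0.383

0.383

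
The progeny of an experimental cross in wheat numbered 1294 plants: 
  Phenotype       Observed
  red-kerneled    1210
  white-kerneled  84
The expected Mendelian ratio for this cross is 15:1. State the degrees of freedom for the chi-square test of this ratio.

A goodness-of-fit test with 2 phenotype classes has df = 2 − 1 = 1.

1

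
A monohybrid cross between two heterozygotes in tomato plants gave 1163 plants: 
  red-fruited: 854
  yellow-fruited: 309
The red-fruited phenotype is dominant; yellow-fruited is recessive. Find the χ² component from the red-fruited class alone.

For a monohybrid cross between heterozygotes with complete dominance, the expected phenotypic ratio is 3:1.
Expected counts for N = 1163 under a 3:1 ratio (total parts = 4):
  red-fruited: 1163 × 3/4 = 872.25
  yellow-fruited: 1163 × 1/4 = 290.75
Contribution of red-fruited: (854 − 872.25)² / 872.25 = 0.3818

0.382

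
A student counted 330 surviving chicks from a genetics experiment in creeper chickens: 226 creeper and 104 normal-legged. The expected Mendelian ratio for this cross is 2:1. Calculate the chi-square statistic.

0.491

Expected counts for N = 330 under a 2:1 ratio (total parts = 3):
  creeper: 330 × 2/3 = 220
  normal-legged: 330 × 1/3 = 110
χ² = Σ (O − E)² / E
  creeper: (226 − 220)² / 220 = 0.1636
  normal-legged: (104 − 110)² / 110 = 0.3273
χ² = 0.1636 + 0.3273 = 0.4909 ≈ 0.491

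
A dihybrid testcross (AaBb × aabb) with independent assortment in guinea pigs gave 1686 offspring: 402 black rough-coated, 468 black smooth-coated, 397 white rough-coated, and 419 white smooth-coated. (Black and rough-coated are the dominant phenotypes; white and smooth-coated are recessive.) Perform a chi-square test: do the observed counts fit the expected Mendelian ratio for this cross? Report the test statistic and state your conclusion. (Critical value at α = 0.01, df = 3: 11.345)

A dihybrid testcross with independent assortment gives a 1:1:1:1 ratio.
Under the 1:1:1:1 hypothesis (Σ ratio = 4, N = 1686):
  black rough-coated: 1686 × 1/4 = 421.5
  black smooth-coated: 1686 × 1/4 = 421.5
  white rough-coated: 1686 × 1/4 = 421.5
  white smooth-coated: 1686 × 1/4 = 421.5
χ² = Σ (O − E)² / E
  black rough-coated: (402 − 421.5)² / 421.5 = 0.9021
  black smooth-coated: (468 − 421.5)² / 421.5 = 5.1299
  white rough-coated: (397 − 421.5)² / 421.5 = 1.4241
  white smooth-coated: (419 − 421.5)² / 421.5 = 0.0148
χ² = 0.9021 + 5.1299 + 1.4241 + 0.0148 = 7.4709 ≈ 7.471
Degrees of freedom = 4 − 1 = 3; critical value at α = 0.01 is 11.345.
Since 7.471 < 11.345, we fail to reject the null hypothesis — the data are consistent with the 1:1:1:1 ratio.

7.471; consistent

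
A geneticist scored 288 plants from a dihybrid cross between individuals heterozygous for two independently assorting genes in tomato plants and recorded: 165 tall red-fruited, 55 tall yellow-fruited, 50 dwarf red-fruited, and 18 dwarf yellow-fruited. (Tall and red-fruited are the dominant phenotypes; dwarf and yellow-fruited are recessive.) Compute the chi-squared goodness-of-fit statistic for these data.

0.370

A dihybrid F₂ with independent assortment and complete dominance at both loci gives a 9:3:3:1 phenotypic ratio.
Under the 9:3:3:1 hypothesis (Σ ratio = 16, N = 288):
  tall red-fruited: 288 × 9/16 = 162
  tall yellow-fruited: 288 × 3/16 = 54
  dwarf red-fruited: 288 × 3/16 = 54
  dwarf yellow-fruited: 288 × 1/16 = 18
χ² = Σ (O − E)² / E
  tall red-fruited: (165 − 162)² / 162 = 0.0556
  tall yellow-fruited: (55 − 54)² / 54 = 0.0185
  dwarf red-fruited: (50 − 54)² / 54 = 0.2963
  dwarf yellow-fruited: (18 − 18)² / 18 = 0.0000
χ² = 0.0556 + 0.0185 + 0.2963 + 0.0000 = 0.3704 ≈ 0.370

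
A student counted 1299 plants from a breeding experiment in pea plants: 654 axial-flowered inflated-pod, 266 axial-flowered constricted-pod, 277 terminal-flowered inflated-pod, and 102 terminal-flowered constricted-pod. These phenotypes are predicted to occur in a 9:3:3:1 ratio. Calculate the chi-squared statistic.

Expected counts for N = 1299 under a 9:3:3:1 ratio (total parts = 16):
  axial-flowered inflated-pod: 1299 × 9/16 = 730.6875
  axial-flowered constricted-pod: 1299 × 3/16 = 243.5625
  terminal-flowered inflated-pod: 1299 × 3/16 = 243.5625
  terminal-flowered constricted-pod: 1299 × 1/16 = 81.1875
χ² = Σ (O − E)² / E
  axial-flowered inflated-pod: (654 − 730.6875)² / 730.6875 = 8.0485
  axial-flowered constricted-pod: (266 − 243.5625)² / 243.5625 = 2.0670
  terminal-flowered inflated-pod: (277 − 243.5625)² / 243.5625 = 4.5905
  terminal-flowered constricted-pod: (102 − 81.1875)² / 81.1875 = 5.3353
χ² = 8.0485 + 2.0670 + 4.5905 + 5.3353 = 20.0413 ≈ 20.041

20.041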